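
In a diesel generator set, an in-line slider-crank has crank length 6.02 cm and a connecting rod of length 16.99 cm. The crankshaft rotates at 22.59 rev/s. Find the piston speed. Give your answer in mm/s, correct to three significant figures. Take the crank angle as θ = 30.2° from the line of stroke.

5640

ω = 2π·22.6 = 141.9 rad/s
For an in-line slider-crank, x = r cosθ + √(L² − r² sin²θ), so v = −rω sinθ·[1 + r cosθ/√(L² − r² sin²θ)].
With r = 0.0602 m, L = 0.1699 m, θ = 30.2°: √(L² − r² sin²θ) = 0.16718 m.
v = −0.0602·141.9·0.50302·[1 + 0.0602·0.86427/0.16718] = -5.6358 m/s.
|v| = 5.6358 m/s = 5635.8 mm/s.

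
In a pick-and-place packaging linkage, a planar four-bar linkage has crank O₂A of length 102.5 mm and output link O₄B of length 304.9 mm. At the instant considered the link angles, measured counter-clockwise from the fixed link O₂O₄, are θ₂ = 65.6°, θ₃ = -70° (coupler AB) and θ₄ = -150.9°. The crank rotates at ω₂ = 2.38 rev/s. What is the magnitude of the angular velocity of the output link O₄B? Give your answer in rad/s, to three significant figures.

ω₂ = 14.95 rad/s (from 2.38 rev/s).
Differentiating the loop-closure r₂e^{iθ₂}+r₃e^{iθ₃}=r₁+r₄e^{iθ₄} gives r₂ω₂e^{iθ₂}+r₃ω₃e^{iθ₃}=r₄ω₄e^{iθ₄}.
Eliminating the other unknown: ω₄ = r₂ω₂ sin(θ₂−θ₃) / [r₄ sin(θ₄−θ₃)].
Numerator sine = +0.69966; denominator sine = -0.98741.
Result = 0.1025·14.95·(+0.69966) / (0.3049·(-0.98741)) = -3.5622 rad/s; magnitude 3.5622 rad/s.

3.56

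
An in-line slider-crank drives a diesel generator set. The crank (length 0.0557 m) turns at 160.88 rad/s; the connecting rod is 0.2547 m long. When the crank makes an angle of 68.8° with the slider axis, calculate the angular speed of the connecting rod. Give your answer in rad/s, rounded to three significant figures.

13.0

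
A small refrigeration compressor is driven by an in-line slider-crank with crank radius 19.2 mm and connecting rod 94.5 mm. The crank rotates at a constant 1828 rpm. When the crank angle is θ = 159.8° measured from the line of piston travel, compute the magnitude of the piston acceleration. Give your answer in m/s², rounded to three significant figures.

551

ω = 2π·1828/60 = 191.4 rad/s
x(θ) = r cosθ + √(L² − r² sin²θ); with ω constant, a = ω²·d²x/dθ².
d²x/dθ² = −r cosθ − r²(cos2θ)/√u − r⁴ sin²2θ/(4u^{3/2}),  u = L² − r² sin²θ = 0.0088863 m².
Substituting r = 0.0192 m, L = 0.0945 m, θ = 159.8°: d²x/dθ² = +0.015024 m.
a = ω²·d²x/dθ² = (191.4)²·(+0.015024) = +550.55 m/s²;  |a| = 550.55 m/s².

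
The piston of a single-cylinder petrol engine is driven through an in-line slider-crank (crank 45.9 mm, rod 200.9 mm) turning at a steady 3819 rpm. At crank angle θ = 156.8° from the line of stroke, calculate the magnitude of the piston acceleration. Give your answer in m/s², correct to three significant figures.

5570

ω = 2π·3819/60 = 399.9 rad/s
x(θ) = r cosθ + √(L² − r² sin²θ); with ω constant, a = ω²·d²x/dθ².
d²x/dθ² = −r cosθ − r²(cos2θ)/√u − r⁴ sin²2θ/(4u^{3/2}),  u = L² − r² sin²θ = 0.0400339 m².
Substituting r = 0.0459 m, L = 0.2009 m, θ = 156.8°: d²x/dθ² = +0.034854 m.
a = ω²·d²x/dθ² = (399.9)²·(+0.034854) = +5574.6 m/s²;  |a| = 5574.6 m/s².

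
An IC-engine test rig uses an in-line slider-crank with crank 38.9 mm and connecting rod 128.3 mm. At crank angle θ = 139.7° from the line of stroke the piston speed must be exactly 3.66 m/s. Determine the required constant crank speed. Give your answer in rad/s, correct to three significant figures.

For an in-line slider-crank, |v_piston| = rω|sinθ|·[1 + r cosθ/√(L² − r² sin²θ)].
With r = 0.0389 m, L = 0.1283 m, θ = 139.7°: the bracketed kinematic factor |dx/dθ| = 0.019227 m.
ω = v/|dx/dθ| = 3.66/0.019227 = 190.36 rad/s.

190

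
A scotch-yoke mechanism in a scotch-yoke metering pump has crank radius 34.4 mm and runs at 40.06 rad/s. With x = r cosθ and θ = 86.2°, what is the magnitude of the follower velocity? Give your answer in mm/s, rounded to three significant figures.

ω = 40.06 rad/s
x = r cosθ ⇒ ẋ = −rω sinθ.
|v| = rω|sinθ| = 0.0344·40.06·|sin 86.2°| = 1.375 m/s = 1375 mm/s.

1380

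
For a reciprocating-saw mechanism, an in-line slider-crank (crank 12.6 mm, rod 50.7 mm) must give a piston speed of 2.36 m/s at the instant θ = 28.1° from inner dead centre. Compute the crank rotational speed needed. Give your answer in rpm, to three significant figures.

3110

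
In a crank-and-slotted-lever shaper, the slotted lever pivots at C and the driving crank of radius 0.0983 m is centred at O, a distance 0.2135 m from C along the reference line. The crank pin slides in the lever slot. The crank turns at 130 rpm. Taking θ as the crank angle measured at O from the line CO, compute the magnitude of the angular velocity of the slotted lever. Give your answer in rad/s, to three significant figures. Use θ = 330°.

4.14

ω = 13.61 rad/s (from 130 rpm).
Crank pin A relative to C: A = (d + r cosθ, r sinθ); lever angle φ = atan2(r sinθ, d + r cosθ).
Differentiating tanφ: φ̇ = rω(d cosθ + r)/(d² + r² + 2dr cosθ).
d² + r² + 2dr cosθ = |CA|² = 0.0915958 m²;  d cosθ + r = +0.2832 m.
|ω_lever| = |0.0983·13.61·+0.2832| / 0.0915958 = 4.1375 rad/s.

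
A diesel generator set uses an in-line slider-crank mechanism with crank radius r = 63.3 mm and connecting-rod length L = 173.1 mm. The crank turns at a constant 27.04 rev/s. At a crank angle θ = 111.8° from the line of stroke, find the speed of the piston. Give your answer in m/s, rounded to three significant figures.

ω = 2π·27 = 169.9 rad/s
For an in-line slider-crank, x = r cosθ + √(L² − r² sin²θ), so v = −rω sinθ·[1 + r cosθ/√(L² − r² sin²θ)].
With r = 0.0633 m, L = 0.1731 m, θ = 111.8°: √(L² − r² sin²θ) = 0.16282 m.
v = −0.0633·169.9·0.92849·[1 + 0.0633·-0.37137/0.16282] = -8.5437 m/s.
|v| = 8.5437 m/s.

8.54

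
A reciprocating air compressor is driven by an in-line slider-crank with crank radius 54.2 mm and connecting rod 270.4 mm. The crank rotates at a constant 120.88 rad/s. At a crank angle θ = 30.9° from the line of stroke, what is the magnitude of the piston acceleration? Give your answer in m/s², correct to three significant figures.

756

ω = 120.9 rad/s
x(θ) = r cosθ + √(L² − r² sin²θ); with ω constant, a = ω²·d²x/dθ².
d²x/dθ² = −r cosθ − r²(cos2θ)/√u − r⁴ sin²2θ/(4u^{3/2}),  u = L² − r² sin²θ = 0.0723414 m².
Substituting r = 0.0542 m, L = 0.2704 m, θ = 30.9°: d²x/dθ² = -0.051754 m.
a = ω²·d²x/dθ² = (120.9)²·(-0.051754) = -756.24 m/s²;  |a| = 756.24 m/s².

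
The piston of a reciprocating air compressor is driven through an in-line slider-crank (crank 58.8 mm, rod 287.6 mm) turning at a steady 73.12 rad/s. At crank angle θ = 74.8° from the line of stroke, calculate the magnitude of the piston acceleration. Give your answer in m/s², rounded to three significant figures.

ω = 73.12 rad/s
x(θ) = r cosθ + √(L² − r² sin²θ); with ω constant, a = ω²·d²x/dθ².
d²x/dθ² = −r cosθ − r²(cos2θ)/√u − r⁴ sin²2θ/(4u^{3/2}),  u = L² − r² sin²θ = 0.079494 m².
Substituting r = 0.0588 m, L = 0.2876 m, θ = 74.8°: d²x/dθ² = -0.0048741 m.
a = ω²·d²x/dθ² = (73.12)²·(-0.0048741) = -26.059 m/s²;  |a| = 26.059 m/s².

26.1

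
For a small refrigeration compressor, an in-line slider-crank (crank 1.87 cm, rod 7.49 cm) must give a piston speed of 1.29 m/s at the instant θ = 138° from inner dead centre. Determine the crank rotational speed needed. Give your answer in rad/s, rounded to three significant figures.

127

For an in-line slider-crank, |v_piston| = rω|sinθ|·[1 + r cosθ/√(L² − r² sin²θ)].
With r = 0.0187 m, L = 0.0749 m, θ = 138°: the bracketed kinematic factor |dx/dθ| = 0.010158 m.
ω = v/|dx/dθ| = 1.29/0.010158 = 126.99 rad/s.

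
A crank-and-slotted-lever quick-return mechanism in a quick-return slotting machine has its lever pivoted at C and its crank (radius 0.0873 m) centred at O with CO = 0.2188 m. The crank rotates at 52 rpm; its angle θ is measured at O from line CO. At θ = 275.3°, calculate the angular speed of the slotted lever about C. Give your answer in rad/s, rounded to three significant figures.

ω = 5.445 rad/s (from 52 rpm).
Crank pin A relative to C: A = (d + r cosθ, r sinθ); lever angle φ = atan2(r sinθ, d + r cosθ).
Differentiating tanφ: φ̇ = rω(d cosθ + r)/(d² + r² + 2dr cosθ).
d² + r² + 2dr cosθ = |CA|² = 0.0590235 m²;  d cosθ + r = +0.10751 m.
|ω_lever| = |0.0873·5.445·+0.10751| / 0.0590235 = 0.86591 rad/s.

0.866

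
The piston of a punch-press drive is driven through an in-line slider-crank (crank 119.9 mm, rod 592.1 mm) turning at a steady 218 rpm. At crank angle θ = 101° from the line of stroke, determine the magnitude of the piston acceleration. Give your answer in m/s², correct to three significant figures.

23.9

ω = 2π·218/60 = 22.83 rad/s
x(θ) = r cosθ + √(L² − r² sin²θ); with ω constant, a = ω²·d²x/dθ².
d²x/dθ² = −r cosθ − r²(cos2θ)/√u − r⁴ sin²2θ/(4u^{3/2}),  u = L² − r² sin²θ = 0.33673 m².
Substituting r = 0.1199 m, L = 0.5921 m, θ = 101°: d²x/dθ² = +0.045811 m.
a = ω²·d²x/dθ² = (22.83)²·(+0.045811) = +23.875 m/s²;  |a| = 23.875 m/s².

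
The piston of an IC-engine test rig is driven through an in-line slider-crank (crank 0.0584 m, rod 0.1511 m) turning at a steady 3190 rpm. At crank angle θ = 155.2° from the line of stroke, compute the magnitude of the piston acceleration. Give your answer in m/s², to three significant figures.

ω = 2π·3190/60 = 334.1 rad/s
x(θ) = r cosθ + √(L² − r² sin²θ); with ω constant, a = ω²·d²x/dθ².
d²x/dθ² = −r cosθ − r²(cos2θ)/√u − r⁴ sin²2θ/(4u^{3/2}),  u = L² − r² sin²θ = 0.0222312 m².
Substituting r = 0.0584 m, L = 0.1511 m, θ = 155.2°: d²x/dθ² = +0.03768 m.
a = ω²·d²x/dθ² = (334.1)²·(+0.03768) = +4204.9 m/s²;  |a| = 4204.9 m/s².

4200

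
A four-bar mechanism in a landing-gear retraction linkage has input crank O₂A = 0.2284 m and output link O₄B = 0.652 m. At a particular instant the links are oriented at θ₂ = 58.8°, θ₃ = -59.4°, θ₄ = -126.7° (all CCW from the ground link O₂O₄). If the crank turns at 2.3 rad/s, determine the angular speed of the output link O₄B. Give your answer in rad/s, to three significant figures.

0.770

ω₂ = 2.3 rad/s
Differentiating the loop-closure r₂e^{iθ₂}+r₃e^{iθ₃}=r₁+r₄e^{iθ₄} gives r₂ω₂e^{iθ₂}+r₃ω₃e^{iθ₃}=r₄ω₄e^{iθ₄}.
Eliminating the other unknown: ω₄ = r₂ω₂ sin(θ₂−θ₃) / [r₄ sin(θ₄−θ₃)].
Numerator sine = +0.88130; denominator sine = -0.92254.
Result = 0.2284·2.3·(+0.88130) / (0.652·(-0.92254)) = -0.76969 rad/s; magnitude 0.76969 rad/s.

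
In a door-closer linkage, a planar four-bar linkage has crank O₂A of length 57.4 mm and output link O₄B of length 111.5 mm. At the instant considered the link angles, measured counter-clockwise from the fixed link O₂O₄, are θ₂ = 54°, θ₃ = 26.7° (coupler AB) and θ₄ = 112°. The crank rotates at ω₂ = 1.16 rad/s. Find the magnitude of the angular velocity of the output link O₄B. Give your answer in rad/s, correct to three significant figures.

0.275

ω₂ = 1.16 rad/s
Differentiating the loop-closure r₂e^{iθ₂}+r₃e^{iθ₃}=r₁+r₄e^{iθ₄} gives r₂ω₂e^{iθ₂}+r₃ω₃e^{iθ₃}=r₄ω₄e^{iθ₄}.
Eliminating the other unknown: ω₄ = r₂ω₂ sin(θ₂−θ₃) / [r₄ sin(θ₄−θ₃)].
Numerator sine = +0.45865; denominator sine = +0.99664.
Result = 0.0574·1.16·(+0.45865) / (0.1115·(+0.99664)) = +0.27481 rad/s; magnitude 0.27481 rad/s.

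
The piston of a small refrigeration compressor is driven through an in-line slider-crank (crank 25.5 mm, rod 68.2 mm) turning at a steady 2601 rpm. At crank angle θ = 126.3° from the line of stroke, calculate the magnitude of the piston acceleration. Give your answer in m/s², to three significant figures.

ω = 2π·2601/60 = 272.4 rad/s
x(θ) = r cosθ + √(L² − r² sin²θ); with ω constant, a = ω²·d²x/dθ².
d²x/dθ² = −r cosθ − r²(cos2θ)/√u − r⁴ sin²2θ/(4u^{3/2}),  u = L² − r² sin²θ = 0.00422889 m².
Substituting r = 0.0255 m, L = 0.0682 m, θ = 126.3°: d²x/dθ² = +0.017737 m.
a = ω²·d²x/dθ² = (272.4)²·(+0.017737) = +1315.8 m/s²;  |a| = 1315.8 m/s².

1320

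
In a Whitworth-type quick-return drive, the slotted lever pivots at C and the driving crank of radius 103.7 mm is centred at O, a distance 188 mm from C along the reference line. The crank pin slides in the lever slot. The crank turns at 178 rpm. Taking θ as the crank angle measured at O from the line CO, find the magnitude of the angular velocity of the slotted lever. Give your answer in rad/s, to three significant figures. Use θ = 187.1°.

21.6

ω = 18.64 rad/s (from 178 rpm).
Crank pin A relative to C: A = (d + r cosθ, r sinθ); lever angle φ = atan2(r sinθ, d + r cosθ).
Differentiating tanφ: φ̇ = rω(d cosθ + r)/(d² + r² + 2dr cosθ).
d² + r² + 2dr cosθ = |CA|² = 0.00740548 m²;  d cosθ + r = -0.082858 m.
|ω_lever| = |0.1037·18.64·-0.082858| / 0.00740548 = 21.628 rad/s.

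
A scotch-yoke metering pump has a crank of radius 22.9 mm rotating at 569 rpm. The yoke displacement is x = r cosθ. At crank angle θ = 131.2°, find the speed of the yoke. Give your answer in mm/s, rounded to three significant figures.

1030

ω = 59.59 rad/s (from 569 rpm).
x = r cosθ ⇒ ẋ = −rω sinθ.
|v| = rω|sinθ| = 0.0229·59.59·|sin 131.2°| = 1.0267 m/s = 1026.7 mm/s.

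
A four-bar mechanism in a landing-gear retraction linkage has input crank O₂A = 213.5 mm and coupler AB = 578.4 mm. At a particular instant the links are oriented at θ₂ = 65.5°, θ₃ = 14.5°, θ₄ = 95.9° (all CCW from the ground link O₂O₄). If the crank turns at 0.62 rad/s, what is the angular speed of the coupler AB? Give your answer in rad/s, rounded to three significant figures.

ω₂ = 0.62 rad/s
Differentiating the loop-closure r₂e^{iθ₂}+r₃e^{iθ₃}=r₁+r₄e^{iθ₄} gives r₂ω₂e^{iθ₂}+r₃ω₃e^{iθ₃}=r₄ω₄e^{iθ₄}.
Eliminating the other unknown: ω₃ = r₂ω₂ sin(θ₄−θ₂) / [r₃ sin(θ₃−θ₄)].
Numerator sine = +0.50603; denominator sine = -0.98876.
Result = 0.2135·0.62·(+0.50603) / (0.5784·(-0.98876)) = -0.11713 rad/s; magnitude 0.11713 rad/s.

0.117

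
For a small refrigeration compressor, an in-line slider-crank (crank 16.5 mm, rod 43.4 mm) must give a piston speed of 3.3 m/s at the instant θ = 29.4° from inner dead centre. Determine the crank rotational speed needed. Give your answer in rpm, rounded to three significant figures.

2910

For an in-line slider-crank, |v_piston| = rω|sinθ|·[1 + r cosθ/√(L² − r² sin²θ)].
With r = 0.0165 m, L = 0.0434 m, θ = 29.4°: the bracketed kinematic factor |dx/dθ| = 0.010831 m.
ω = v/|dx/dθ| = 3.3/0.010831 = 304.69 rad/s.
N = 60ω/(2π) = 2909.6 rpm.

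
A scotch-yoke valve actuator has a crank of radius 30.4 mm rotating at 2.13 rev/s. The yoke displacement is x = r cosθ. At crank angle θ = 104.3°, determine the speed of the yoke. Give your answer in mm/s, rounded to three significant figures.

394

ω = 13.38 rad/s (from 2.13 rev/s).
x = r cosθ ⇒ ẋ = −rω sinθ.
|v| = rω|sinθ| = 0.0304·13.38·|sin 104.3°| = 0.39424 m/s = 394.24 mm/s.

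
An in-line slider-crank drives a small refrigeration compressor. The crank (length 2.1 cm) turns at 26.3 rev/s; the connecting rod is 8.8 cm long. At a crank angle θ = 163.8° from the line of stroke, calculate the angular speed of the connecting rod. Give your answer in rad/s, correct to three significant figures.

38.0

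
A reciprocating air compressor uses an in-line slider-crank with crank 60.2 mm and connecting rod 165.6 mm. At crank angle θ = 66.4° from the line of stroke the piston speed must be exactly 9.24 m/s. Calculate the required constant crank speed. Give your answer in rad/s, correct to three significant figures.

145

For an in-line slider-crank, |v_piston| = rω|sinθ|·[1 + r cosθ/√(L² − r² sin²θ)].
With r = 0.0602 m, L = 0.1656 m, θ = 66.4°: the bracketed kinematic factor |dx/dθ| = 0.06368 m.
ω = v/|dx/dθ| = 9.24/0.06368 = 145.1 rad/s.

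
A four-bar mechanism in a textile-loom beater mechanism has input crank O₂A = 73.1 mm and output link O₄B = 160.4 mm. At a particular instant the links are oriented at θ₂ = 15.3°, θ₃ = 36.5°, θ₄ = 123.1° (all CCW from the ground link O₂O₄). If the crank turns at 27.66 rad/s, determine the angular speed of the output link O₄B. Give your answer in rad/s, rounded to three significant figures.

4.57

ω₂ = 27.66 rad/s
Differentiating the loop-closure r₂e^{iθ₂}+r₃e^{iθ₃}=r₁+r₄e^{iθ₄} gives r₂ω₂e^{iθ₂}+r₃ω₃e^{iθ₃}=r₄ω₄e^{iθ₄}.
Eliminating the other unknown: ω₄ = r₂ω₂ sin(θ₂−θ₃) / [r₄ sin(θ₄−θ₃)].
Numerator sine = -0.36162; denominator sine = +0.99824.
Result = 0.0731·27.66·(-0.36162) / (0.1604·(+0.99824)) = -4.5666 rad/s; magnitude 4.5666 rad/s.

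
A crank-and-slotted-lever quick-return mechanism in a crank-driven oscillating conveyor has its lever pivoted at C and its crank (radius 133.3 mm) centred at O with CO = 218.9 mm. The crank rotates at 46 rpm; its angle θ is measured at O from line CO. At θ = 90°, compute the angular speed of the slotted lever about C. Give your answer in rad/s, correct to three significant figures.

1.30

ω = 4.817 rad/s (from 46 rpm).
Crank pin A relative to C: A = (d + r cosθ, r sinθ); lever angle φ = atan2(r sinθ, d + r cosθ).
Differentiating tanφ: φ̇ = rω(d cosθ + r)/(d² + r² + 2dr cosθ).
d² + r² + 2dr cosθ = |CA|² = 0.0656861 m²;  d cosθ + r = +0.1333 m.
|ω_lever| = |0.1333·4.817·+0.1333| / 0.0656861 = 1.3031 rad/s.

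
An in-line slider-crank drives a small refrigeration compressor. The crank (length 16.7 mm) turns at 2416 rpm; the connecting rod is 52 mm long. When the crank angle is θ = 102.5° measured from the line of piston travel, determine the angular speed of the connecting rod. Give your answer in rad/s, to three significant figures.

18.5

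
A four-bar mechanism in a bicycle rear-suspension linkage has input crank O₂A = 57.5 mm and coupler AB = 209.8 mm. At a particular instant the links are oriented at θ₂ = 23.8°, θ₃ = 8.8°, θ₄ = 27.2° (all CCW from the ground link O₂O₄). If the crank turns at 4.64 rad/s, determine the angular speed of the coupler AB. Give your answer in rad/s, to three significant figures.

0.239

ω₂ = 4.64 rad/s
Differentiating the loop-closure r₂e^{iθ₂}+r₃e^{iθ₃}=r₁+r₄e^{iθ₄} gives r₂ω₂e^{iθ₂}+r₃ω₃e^{iθ₃}=r₄ω₄e^{iθ₄}.
Eliminating the other unknown: ω₃ = r₂ω₂ sin(θ₄−θ₂) / [r₃ sin(θ₃−θ₄)].
Numerator sine = +0.05931; denominator sine = -0.31565.
Result = 0.0575·4.64·(+0.05931) / (0.2098·(-0.31565)) = -0.23893 rad/s; magnitude 0.23893 rad/s.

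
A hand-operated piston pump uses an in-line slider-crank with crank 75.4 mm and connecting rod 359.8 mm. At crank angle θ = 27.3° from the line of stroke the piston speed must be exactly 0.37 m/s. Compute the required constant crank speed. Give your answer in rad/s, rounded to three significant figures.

For an in-line slider-crank, |v_piston| = rω|sinθ|·[1 + r cosθ/√(L² − r² sin²θ)].
With r = 0.0754 m, L = 0.3598 m, θ = 27.3°: the bracketed kinematic factor |dx/dθ| = 0.041052 m.
ω = v/|dx/dθ| = 0.37/0.041052 = 9.013 rad/s.

9.01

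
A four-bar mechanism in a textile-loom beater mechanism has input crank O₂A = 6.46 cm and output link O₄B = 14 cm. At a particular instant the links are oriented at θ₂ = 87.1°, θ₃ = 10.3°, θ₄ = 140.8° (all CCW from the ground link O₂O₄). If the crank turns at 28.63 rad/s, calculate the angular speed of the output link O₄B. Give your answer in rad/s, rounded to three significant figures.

16.9

ω₂ = 28.63 rad/s
Differentiating the loop-closure r₂e^{iθ₂}+r₃e^{iθ₃}=r₁+r₄e^{iθ₄} gives r₂ω₂e^{iθ₂}+r₃ω₃e^{iθ₃}=r₄ω₄e^{iθ₄}.
Eliminating the other unknown: ω₄ = r₂ω₂ sin(θ₂−θ₃) / [r₄ sin(θ₄−θ₃)].
Numerator sine = +0.97358; denominator sine = +0.76041.
Result = 0.0646·28.63·(+0.97358) / (0.14·(+0.76041)) = +16.914 rad/s; magnitude 16.914 rad/s.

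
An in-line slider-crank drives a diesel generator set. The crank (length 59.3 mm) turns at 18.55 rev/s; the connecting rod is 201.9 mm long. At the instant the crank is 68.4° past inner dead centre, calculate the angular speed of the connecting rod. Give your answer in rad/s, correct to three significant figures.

13.1

ω = 116.6 rad/s (converted from 18.55 rev/s).
The rod makes angle φ with the slider axis where L sinφ = r sinθ; differentiating, L cosφ·φ̇ = r ω cosθ.
L cosφ = √(L² − r² sin²θ) = 0.19423 m.
|ω_rod| = r ω |cosθ| / √(L² − r² sin²θ) = 0.0593·116.6·0.36812/0.19423 = 13.1 rad/s.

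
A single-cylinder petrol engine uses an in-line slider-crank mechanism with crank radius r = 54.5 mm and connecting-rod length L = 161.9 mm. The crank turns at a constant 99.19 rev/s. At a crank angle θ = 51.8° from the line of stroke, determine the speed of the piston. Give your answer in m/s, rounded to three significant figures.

32.5

ω = 2π·99.2 = 623.2 rad/s
For an in-line slider-crank, x = r cosθ + √(L² − r² sin²θ), so v = −rω sinθ·[1 + r cosθ/√(L² − r² sin²θ)].
With r = 0.0545 m, L = 0.1619 m, θ = 51.8°: √(L² − r² sin²θ) = 0.15613 m.
v = −0.0545·623.2·0.78586·[1 + 0.0545·0.61841/0.15613] = -32.454 m/s.
|v| = 32.454 m/s.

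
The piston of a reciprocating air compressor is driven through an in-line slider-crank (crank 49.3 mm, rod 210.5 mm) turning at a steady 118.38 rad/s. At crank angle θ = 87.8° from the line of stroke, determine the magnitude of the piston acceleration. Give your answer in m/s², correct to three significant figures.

139

ω = 118.4 rad/s
x(θ) = r cosθ + √(L² − r² sin²θ); with ω constant, a = ω²·d²x/dθ².
d²x/dθ² = −r cosθ − r²(cos2θ)/√u − r⁴ sin²2θ/(4u^{3/2}),  u = L² − r² sin²θ = 0.0418833 m².
Substituting r = 0.0493 m, L = 0.2105 m, θ = 87.8°: d²x/dθ² = +0.0099475 m.
a = ω²·d²x/dθ² = (118.4)²·(+0.0099475) = +139.4 m/s²;  |a| = 139.4 m/s².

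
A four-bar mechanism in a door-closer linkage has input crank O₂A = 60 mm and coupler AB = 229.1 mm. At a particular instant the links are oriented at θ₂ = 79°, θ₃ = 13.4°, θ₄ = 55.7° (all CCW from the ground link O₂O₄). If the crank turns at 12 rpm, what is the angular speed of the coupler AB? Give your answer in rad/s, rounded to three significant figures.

0.193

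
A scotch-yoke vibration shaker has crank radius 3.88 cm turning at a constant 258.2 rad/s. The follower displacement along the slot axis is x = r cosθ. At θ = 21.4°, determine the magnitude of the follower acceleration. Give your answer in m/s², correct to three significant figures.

2410

ω = 258.2 rad/s
x = r cosθ ⇒ ẍ = −rω² cosθ (ω constant).
|a| = rω²|cosθ| = 0.0388·(258.2)²·|cos 21.4°| = 2408.4 m/s².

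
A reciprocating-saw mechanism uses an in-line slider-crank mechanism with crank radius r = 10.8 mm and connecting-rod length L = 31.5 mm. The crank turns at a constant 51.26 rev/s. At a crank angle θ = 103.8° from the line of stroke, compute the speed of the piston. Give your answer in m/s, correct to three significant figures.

ω = 2π·51.3 = 322.1 rad/s
For an in-line slider-crank, x = r cosθ + √(L² − r² sin²θ), so v = −rω sinθ·[1 + r cosθ/√(L² − r² sin²θ)].
With r = 0.0108 m, L = 0.0315 m, θ = 103.8°: √(L² − r² sin²θ) = 0.029703 m.
v = −0.0108·322.1·0.97113·[1 + 0.0108·-0.23853/0.029703] = -3.085 m/s.
|v| = 3.085 m/s.

3.09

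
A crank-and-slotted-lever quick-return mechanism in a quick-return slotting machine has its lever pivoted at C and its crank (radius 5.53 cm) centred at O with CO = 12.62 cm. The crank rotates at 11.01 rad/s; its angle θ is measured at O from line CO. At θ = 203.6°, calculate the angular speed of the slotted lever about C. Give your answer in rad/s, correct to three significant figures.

5.93

ω = 11.01 rad/s
Crank pin A relative to C: A = (d + r cosθ, r sinθ); lever angle φ = atan2(r sinθ, d + r cosθ).
Differentiating tanφ: φ̇ = rω(d cosθ + r)/(d² + r² + 2dr cosθ).
d² + r² + 2dr cosθ = |CA|² = 0.0061942 m²;  d cosθ + r = -0.060345 m.
|ω_lever| = |0.0553·11.01·-0.060345| / 0.0061942 = 5.9316 rad/s.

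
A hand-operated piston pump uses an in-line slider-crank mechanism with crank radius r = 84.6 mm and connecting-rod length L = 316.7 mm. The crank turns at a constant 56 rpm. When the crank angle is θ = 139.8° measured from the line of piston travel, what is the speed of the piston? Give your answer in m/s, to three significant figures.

0.254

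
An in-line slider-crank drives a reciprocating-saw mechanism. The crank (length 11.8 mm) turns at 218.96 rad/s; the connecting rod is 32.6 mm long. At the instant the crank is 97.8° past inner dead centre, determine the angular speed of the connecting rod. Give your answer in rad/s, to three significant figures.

ω = 219 rad/s
The rod makes angle φ with the slider axis where L sinφ = r sinθ; differentiating, L cosφ·φ̇ = r ω cosθ.
L cosφ = √(L² − r² sin²θ) = 0.030432 m.
|ω_rod| = r ω |cosθ| / √(L² − r² sin²θ) = 0.0118·219·0.13572/0.030432 = 11.523 rad/s.

11.5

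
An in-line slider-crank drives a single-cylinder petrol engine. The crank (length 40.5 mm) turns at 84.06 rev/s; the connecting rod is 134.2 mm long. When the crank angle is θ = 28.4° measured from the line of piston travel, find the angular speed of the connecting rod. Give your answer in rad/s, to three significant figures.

142

ω = 528.2 rad/s (converted from 84.06 rev/s).
The rod makes angle φ with the slider axis where L sinφ = r sinθ; differentiating, L cosφ·φ̇ = r ω cosθ.
L cosφ = √(L² − r² sin²θ) = 0.13281 m.
|ω_rod| = r ω |cosθ| / √(L² − r² sin²θ) = 0.0405·528.2·0.87965/0.13281 = 141.68 rad/s.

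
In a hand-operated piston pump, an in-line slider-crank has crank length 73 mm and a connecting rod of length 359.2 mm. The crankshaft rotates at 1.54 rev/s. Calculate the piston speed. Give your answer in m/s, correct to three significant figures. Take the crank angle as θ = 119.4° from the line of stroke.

ω = 2π·1.54 = 9.676 rad/s
For an in-line slider-crank, x = r cosθ + √(L² − r² sin²θ), so v = −rω sinθ·[1 + r cosθ/√(L² − r² sin²θ)].
With r = 0.073 m, L = 0.3592 m, θ = 119.4°: √(L² − r² sin²θ) = 0.35352 m.
v = −0.073·9.676·0.87121·[1 + 0.073·-0.49090/0.35352] = -0.55301 m/s.
|v| = 0.55301 m/s.

0.553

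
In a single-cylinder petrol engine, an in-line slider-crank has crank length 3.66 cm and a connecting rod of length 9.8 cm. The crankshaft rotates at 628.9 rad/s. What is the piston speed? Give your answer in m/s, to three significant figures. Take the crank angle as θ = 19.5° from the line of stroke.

10.4

ω = 628.9 rad/s
For an in-line slider-crank, x = r cosθ + √(L² − r² sin²θ), so v = −rω sinθ·[1 + r cosθ/√(L² − r² sin²θ)].
With r = 0.0366 m, L = 0.098 m, θ = 19.5°: √(L² − r² sin²θ) = 0.097235 m.
v = −0.0366·628.9·0.33381·[1 + 0.0366·0.94264/0.097235] = -10.41 m/s.
|v| = 10.41 m/s.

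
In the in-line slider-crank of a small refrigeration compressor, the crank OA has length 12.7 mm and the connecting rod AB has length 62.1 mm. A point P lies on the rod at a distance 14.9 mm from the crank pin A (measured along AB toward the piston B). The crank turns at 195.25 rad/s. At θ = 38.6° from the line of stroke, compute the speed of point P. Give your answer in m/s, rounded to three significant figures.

2.18

ω = 195.2 rad/s.  Crank-pin speed |V_A| = rω = 2.4797 m/s, perpendicular to OA.
Rod angle: sinφ = −(r/L) sinθ ⇒ φ = -7.330°; ω_rod = −rω cosθ/√(L²−r²sin²θ) = -31.464 rad/s.
V_P = V_A + ω_rod × AP, with AP = 0.0149 m along the rod.
Components: V_Px = −rω sinθ − a·ω_rod·sinφ = -1.6068 m/s;  V_Py = rω cosθ + a·ω_rod·cosφ = +1.4729 m/s.
|V_P| = √(V_Px² + V_Py²) = 2.1798 m/s.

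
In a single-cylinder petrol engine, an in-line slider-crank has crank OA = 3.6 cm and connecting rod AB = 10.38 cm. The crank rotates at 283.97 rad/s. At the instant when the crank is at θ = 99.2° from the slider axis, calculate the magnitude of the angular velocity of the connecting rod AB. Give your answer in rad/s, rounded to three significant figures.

16.8

ω = 284 rad/s
The rod makes angle φ with the slider axis where L sinφ = r sinθ; differentiating, L cosφ·φ̇ = r ω cosθ.
L cosφ = √(L² − r² sin²θ) = 0.097527 m.
|ω_rod| = r ω |cosθ| / √(L² − r² sin²θ) = 0.036·284·0.15988/0.097527 = 16.759 rad/s.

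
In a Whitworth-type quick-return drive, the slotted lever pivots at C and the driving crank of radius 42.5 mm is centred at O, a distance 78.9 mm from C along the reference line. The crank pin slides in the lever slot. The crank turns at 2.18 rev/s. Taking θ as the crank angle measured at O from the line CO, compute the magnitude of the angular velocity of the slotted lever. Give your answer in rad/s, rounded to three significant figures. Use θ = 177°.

ω = 13.7 rad/s (from 2.18 rev/s).
Crank pin A relative to C: A = (d + r cosθ, r sinθ); lever angle φ = atan2(r sinθ, d + r cosθ).
Differentiating tanφ: φ̇ = rω(d cosθ + r)/(d² + r² + 2dr cosθ).
d² + r² + 2dr cosθ = |CA|² = 0.00133415 m²;  d cosθ + r = -0.036292 m.
|ω_lever| = |0.0425·13.7·-0.036292| / 0.00133415 = 15.835 rad/s.

15.8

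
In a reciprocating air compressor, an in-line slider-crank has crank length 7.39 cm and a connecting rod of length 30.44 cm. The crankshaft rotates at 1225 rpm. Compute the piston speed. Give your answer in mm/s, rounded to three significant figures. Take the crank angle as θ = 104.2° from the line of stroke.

ω = 2π·1225/60 = 128.3 rad/s
For an in-line slider-crank, x = r cosθ + √(L² − r² sin²θ), so v = −rω sinθ·[1 + r cosθ/√(L² − r² sin²θ)].
With r = 0.0739 m, L = 0.3044 m, θ = 104.2°: √(L² − r² sin²θ) = 0.29585 m.
v = −0.0739·128.3·0.96945·[1 + 0.0739·-0.24531/0.29585] = -8.6272 m/s.
|v| = 8.6272 m/s = 8627.2 mm/s.

8630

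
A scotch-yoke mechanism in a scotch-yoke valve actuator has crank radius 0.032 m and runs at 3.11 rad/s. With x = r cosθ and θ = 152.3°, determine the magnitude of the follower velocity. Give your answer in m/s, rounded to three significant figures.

ω = 3.11 rad/s
x = r cosθ ⇒ ẋ = −rω sinθ.
|v| = rω|sinθ| = 0.032·3.11·|sin 152.3°| = 0.046261 m/s.

0.0463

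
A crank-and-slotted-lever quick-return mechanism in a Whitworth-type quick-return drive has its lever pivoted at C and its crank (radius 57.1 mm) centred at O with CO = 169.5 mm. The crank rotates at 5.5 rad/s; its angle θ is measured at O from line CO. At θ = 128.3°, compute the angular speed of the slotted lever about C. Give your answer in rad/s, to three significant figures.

0.753

ω = 5.5 rad/s
Crank pin A relative to C: A = (d + r cosθ, r sinθ); lever angle φ = atan2(r sinθ, d + r cosθ).
Differentiating tanφ: φ̇ = rω(d cosθ + r)/(d² + r² + 2dr cosθ).
d² + r² + 2dr cosθ = |CA|² = 0.0199937 m²;  d cosθ + r = -0.047953 m.
|ω_lever| = |0.0571·5.5·-0.047953| / 0.0199937 = 0.75321 rad/s.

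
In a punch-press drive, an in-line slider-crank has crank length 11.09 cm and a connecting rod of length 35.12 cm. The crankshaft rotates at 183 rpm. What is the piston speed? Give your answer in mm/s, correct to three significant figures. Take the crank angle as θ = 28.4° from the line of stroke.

ω = 2π·183/60 = 19.16 rad/s
For an in-line slider-crank, x = r cosθ + √(L² − r² sin²θ), so v = −rω sinθ·[1 + r cosθ/√(L² − r² sin²θ)].
With r = 0.1109 m, L = 0.3512 m, θ = 28.4°: √(L² − r² sin²θ) = 0.34722 m.
v = −0.1109·19.16·0.47562·[1 + 0.1109·0.87965/0.34722] = -1.2948 m/s.
|v| = 1.2948 m/s = 1294.8 mm/s.

1290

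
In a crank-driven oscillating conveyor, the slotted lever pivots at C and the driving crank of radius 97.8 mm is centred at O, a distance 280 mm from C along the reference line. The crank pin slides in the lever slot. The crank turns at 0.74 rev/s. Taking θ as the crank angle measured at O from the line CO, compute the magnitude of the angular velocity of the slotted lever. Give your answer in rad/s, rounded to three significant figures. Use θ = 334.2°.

ω = 4.65 rad/s (from 0.74 rev/s).
Crank pin A relative to C: A = (d + r cosθ, r sinθ); lever angle φ = atan2(r sinθ, d + r cosθ).
Differentiating tanφ: φ̇ = rω(d cosθ + r)/(d² + r² + 2dr cosθ).
d² + r² + 2dr cosθ = |CA|² = 0.137273 m²;  d cosθ + r = +0.34989 m.
|ω_lever| = |0.0978·4.65·+0.34989| / 0.137273 = 1.159 rad/s.

1.16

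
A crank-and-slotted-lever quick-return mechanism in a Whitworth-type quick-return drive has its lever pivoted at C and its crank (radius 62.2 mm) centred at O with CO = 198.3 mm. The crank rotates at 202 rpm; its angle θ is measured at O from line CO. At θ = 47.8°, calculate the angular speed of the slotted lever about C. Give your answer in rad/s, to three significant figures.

ω = 21.15 rad/s (from 202 rpm).
Crank pin A relative to C: A = (d + r cosθ, r sinθ); lever angle φ = atan2(r sinθ, d + r cosθ).
Differentiating tanφ: φ̇ = rω(d cosθ + r)/(d² + r² + 2dr cosθ).
d² + r² + 2dr cosθ = |CA|² = 0.0597621 m²;  d cosθ + r = +0.1954 m.
|ω_lever| = |0.0622·21.15·+0.1954| / 0.0597621 = 4.302 rad/s.

4.30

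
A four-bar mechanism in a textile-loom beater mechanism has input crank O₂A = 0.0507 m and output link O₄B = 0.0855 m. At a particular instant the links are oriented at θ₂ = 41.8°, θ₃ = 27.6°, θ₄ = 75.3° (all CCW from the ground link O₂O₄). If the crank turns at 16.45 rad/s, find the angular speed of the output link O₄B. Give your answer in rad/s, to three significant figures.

3.24

ω₂ = 16.45 rad/s
Differentiating the loop-closure r₂e^{iθ₂}+r₃e^{iθ₃}=r₁+r₄e^{iθ₄} gives r₂ω₂e^{iθ₂}+r₃ω₃e^{iθ₃}=r₄ω₄e^{iθ₄}.
Eliminating the other unknown: ω₄ = r₂ω₂ sin(θ₂−θ₃) / [r₄ sin(θ₄−θ₃)].
Numerator sine = +0.24531; denominator sine = +0.73963.
Result = 0.0507·16.45·(+0.24531) / (0.0855·(+0.73963)) = +3.2352 rad/s; magnitude 3.2352 rad/s.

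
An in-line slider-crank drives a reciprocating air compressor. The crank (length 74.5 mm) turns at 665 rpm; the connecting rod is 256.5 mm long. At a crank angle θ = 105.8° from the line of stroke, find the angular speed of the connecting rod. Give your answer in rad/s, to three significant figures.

ω = 69.64 rad/s (converted from 665 rpm).
The rod makes angle φ with the slider axis where L sinφ = r sinθ; differentiating, L cosφ·φ̇ = r ω cosθ.
L cosφ = √(L² − r² sin²θ) = 0.24628 m.
|ω_rod| = r ω |cosθ| / √(L² − r² sin²θ) = 0.0745·69.64·0.27228/0.24628 = 5.7358 rad/s.

5.74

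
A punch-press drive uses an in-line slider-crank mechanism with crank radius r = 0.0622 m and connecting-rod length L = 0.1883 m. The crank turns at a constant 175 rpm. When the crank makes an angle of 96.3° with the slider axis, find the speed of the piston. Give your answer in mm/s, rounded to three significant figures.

ω = 2π·175/60 = 18.33 rad/s
For an in-line slider-crank, x = r cosθ + √(L² − r² sin²θ), so v = −rω sinθ·[1 + r cosθ/√(L² − r² sin²θ)].
With r = 0.0622 m, L = 0.1883 m, θ = 96.3°: √(L² − r² sin²θ) = 0.17786 m.
v = −0.0622·18.33·0.99396·[1 + 0.0622·-0.10973/0.17786] = -1.0895 m/s.
|v| = 1.0895 m/s = 1089.5 mm/s.

1090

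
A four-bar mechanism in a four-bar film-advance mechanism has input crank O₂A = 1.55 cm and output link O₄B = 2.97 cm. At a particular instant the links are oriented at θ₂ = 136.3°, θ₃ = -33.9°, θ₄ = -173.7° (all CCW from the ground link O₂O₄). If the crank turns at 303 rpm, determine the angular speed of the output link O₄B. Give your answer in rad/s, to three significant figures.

4.37

ω₂ = 31.73 rad/s (from 303 rpm).
Differentiating the loop-closure r₂e^{iθ₂}+r₃e^{iθ₃}=r₁+r₄e^{iθ₄} gives r₂ω₂e^{iθ₂}+r₃ω₃e^{iθ₃}=r₄ω₄e^{iθ₄}.
Eliminating the other unknown: ω₄ = r₂ω₂ sin(θ₂−θ₃) / [r₄ sin(θ₄−θ₃)].
Numerator sine = +0.17021; denominator sine = -0.64546.
Result = 0.0155·31.73·(+0.17021) / (0.0297·(-0.64546)) = -4.3668 rad/s; magnitude 4.3668 rad/s.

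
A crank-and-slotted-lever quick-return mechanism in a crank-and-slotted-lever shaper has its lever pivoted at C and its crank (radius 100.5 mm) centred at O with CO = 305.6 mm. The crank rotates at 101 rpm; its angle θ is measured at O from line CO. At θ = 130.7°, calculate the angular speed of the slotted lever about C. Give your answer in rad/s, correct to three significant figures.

1.66

ω = 10.58 rad/s (from 101 rpm).
Crank pin A relative to C: A = (d + r cosθ, r sinθ); lever angle φ = atan2(r sinθ, d + r cosθ).
Differentiating tanφ: φ̇ = rω(d cosθ + r)/(d² + r² + 2dr cosθ).
d² + r² + 2dr cosθ = |CA|² = 0.0634361 m²;  d cosθ + r = -0.098781 m.
|ω_lever| = |0.1005·10.58·-0.098781| / 0.0634361 = 1.6552 rad/s.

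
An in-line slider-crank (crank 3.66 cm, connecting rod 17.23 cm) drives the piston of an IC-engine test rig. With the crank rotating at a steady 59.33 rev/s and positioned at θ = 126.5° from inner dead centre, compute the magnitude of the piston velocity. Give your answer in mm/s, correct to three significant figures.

9560

ω = 2π·59.3 = 372.8 rad/s
For an in-line slider-crank, x = r cosθ + √(L² − r² sin²θ), so v = −rω sinθ·[1 + r cosθ/√(L² − r² sin²θ)].
With r = 0.0366 m, L = 0.1723 m, θ = 126.5°: √(L² − r² sin²θ) = 0.16977 m.
v = −0.0366·372.8·0.80386·[1 + 0.0366·-0.59482/0.16977] = -9.5612 m/s.
|v| = 9.5612 m/s = 9561.2 mm/s.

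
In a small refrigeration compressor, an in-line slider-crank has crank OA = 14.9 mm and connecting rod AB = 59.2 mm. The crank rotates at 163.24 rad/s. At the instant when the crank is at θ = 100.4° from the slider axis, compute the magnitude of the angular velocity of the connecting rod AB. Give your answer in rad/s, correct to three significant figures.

7.66

ω = 163.2 rad/s
The rod makes angle φ with the slider axis where L sinφ = r sinθ; differentiating, L cosφ·φ̇ = r ω cosθ.
L cosφ = √(L² − r² sin²θ) = 0.057357 m.
|ω_rod| = r ω |cosθ| / √(L² − r² sin²θ) = 0.0149·163.2·0.18052/0.057357 = 7.655 rad/s.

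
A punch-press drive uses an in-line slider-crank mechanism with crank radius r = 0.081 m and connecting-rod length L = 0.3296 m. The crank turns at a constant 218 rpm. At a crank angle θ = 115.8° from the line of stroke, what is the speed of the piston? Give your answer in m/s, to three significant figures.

1.48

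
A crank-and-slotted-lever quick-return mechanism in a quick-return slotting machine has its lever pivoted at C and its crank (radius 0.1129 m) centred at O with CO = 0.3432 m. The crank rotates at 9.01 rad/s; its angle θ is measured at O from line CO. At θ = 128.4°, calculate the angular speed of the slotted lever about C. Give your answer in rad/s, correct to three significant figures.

1.24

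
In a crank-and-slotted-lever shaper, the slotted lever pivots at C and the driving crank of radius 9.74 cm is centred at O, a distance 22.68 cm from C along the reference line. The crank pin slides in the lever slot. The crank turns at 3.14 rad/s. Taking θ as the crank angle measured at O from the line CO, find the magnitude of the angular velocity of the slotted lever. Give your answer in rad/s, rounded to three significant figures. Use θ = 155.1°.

ω = 3.14 rad/s
Crank pin A relative to C: A = (d + r cosθ, r sinθ); lever angle φ = atan2(r sinθ, d + r cosθ).
Differentiating tanφ: φ̇ = rω(d cosθ + r)/(d² + r² + 2dr cosθ).
d² + r² + 2dr cosθ = |CA|² = 0.0208512 m²;  d cosθ + r = -0.10832 m.
|ω_lever| = |0.0974·3.14·-0.10832| / 0.0208512 = 1.5888 rad/s.

1.59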